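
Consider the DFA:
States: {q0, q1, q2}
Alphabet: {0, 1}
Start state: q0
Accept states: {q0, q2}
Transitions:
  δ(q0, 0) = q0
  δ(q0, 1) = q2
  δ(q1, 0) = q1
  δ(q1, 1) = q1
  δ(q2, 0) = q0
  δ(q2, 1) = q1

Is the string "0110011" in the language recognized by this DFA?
Processing string "0110011":
  q0 --0--> q0
  q0 --1--> q2
  q2 --1--> q1
  q1 --0--> q1
  q1 --0--> q1
  q1 --1--> q1
  q1 --1--> q1
Final state: q1
Accept states: {q0, q2}
No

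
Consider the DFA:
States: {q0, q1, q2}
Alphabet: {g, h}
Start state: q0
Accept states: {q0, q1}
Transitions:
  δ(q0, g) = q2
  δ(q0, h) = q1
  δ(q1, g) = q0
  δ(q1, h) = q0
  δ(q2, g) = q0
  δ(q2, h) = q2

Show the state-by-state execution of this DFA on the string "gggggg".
read 'g': q0 → q2
  read 'g': q2 → q0
  read 'g': q0 → q2
  read 'g': q2 → q0
  read 'g': q0 → q2
  read 'g': q2 → q0
q0 -> q2 -> q0 -> q2 -> q0 -> q2 -> q0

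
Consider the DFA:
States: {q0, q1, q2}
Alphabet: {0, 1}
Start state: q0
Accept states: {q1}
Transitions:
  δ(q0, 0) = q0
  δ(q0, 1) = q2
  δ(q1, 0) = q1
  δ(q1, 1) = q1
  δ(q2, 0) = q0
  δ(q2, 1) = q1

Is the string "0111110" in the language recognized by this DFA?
Processing string "0111110":
  q0 --0--> q0
  q0 --1--> q2
  q2 --1--> q1
  q1 --1--> q1
  q1 --1--> q1
  q1 --1--> q1
  q1 --0--> q1
Final state: q1
Accept states: {q1}
Yes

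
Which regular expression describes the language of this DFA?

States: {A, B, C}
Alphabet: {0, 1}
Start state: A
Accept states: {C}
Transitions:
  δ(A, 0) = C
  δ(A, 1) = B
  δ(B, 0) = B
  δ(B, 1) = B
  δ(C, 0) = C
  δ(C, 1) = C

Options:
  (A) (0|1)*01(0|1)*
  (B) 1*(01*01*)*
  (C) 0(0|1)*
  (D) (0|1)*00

Check each option against the DFA on short strings; one disagreement eliminates an option:
  (A) (0|1)*01(0|1)*: on '0' the DFA goes A → C and accepts (C ∈ Accept), but the regex does not match it → eliminate
  (B) 1*(01*01*)*: on ε the DFA stays in A and rejects (A ∉ Accept), but the regex matches it → eliminate
  (C) 0(0|1)*: agrees with the DFA on every string of length ≤ 6
  (D) (0|1)*00: on '0' the DFA goes A → C and accepts (C ∈ Accept), but the regex does not match it → eliminate
Only (C) is consistent with the DFA.
(C) 0(0|1)*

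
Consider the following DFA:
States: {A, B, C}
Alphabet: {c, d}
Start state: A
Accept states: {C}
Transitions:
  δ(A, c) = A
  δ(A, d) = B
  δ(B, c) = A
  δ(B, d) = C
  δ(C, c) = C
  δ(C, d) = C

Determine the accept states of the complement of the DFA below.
Complement accept states = All states \ Original accept states
= {A, B, C} \ {C}
{A, B}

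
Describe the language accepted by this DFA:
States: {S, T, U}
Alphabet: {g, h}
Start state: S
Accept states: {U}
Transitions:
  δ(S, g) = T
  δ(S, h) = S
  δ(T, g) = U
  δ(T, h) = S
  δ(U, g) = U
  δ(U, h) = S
Testing a few strings:
  'hggh' → reject
  'hg' → reject
  'gg' → accept
  'hgh' → reject
State roles: S=last symbol not g; T=one trailing g; U=two trailing g's
All strings over {g,h} ending with gg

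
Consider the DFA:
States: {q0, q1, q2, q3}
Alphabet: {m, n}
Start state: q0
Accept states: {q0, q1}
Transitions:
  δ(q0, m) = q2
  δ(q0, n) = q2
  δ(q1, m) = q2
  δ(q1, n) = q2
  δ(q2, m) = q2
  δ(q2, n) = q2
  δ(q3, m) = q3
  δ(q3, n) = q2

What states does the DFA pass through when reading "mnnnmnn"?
read 'm': q0 → q2
  read 'n': q2 → q2
  read 'n': q2 → q2
  read 'n': q2 → q2
  read 'm': q2 → q2
  read 'n': q2 → q2
  read 'n': q2 → q2
q0 -> q2 -> q2 -> q2 -> q2 -> q2 -> q2 -> q2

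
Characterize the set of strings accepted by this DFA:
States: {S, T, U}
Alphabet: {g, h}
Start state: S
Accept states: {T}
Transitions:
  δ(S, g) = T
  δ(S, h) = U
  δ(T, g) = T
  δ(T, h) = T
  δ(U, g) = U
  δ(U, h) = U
Testing a few strings:
  'h' → reject
  'ghg' → accept
  'hh' → reject
  'g' → accept
State roles: S=no input read; T=started with g; U=started with h (dead)
All strings over {g,h} starting with g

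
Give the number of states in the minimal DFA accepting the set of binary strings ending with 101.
By Myhill–Nerode, count the distinguishable equivalence classes: 4 classes — one per longest suffix of the input that is a prefix of '101' (lengths 0 through 3); only the length-3 class is accepting.
4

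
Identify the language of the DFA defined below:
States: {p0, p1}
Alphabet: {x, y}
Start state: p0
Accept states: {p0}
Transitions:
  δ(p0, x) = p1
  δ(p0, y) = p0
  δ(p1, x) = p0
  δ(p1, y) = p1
Testing a few strings:
  'xy' → reject
  'xyy' → reject
  'yx' → reject
  'yy' → accept
State roles: p0=even number of x's so far; p1=odd number of x's so far
All strings over {x,y} with an even number of x's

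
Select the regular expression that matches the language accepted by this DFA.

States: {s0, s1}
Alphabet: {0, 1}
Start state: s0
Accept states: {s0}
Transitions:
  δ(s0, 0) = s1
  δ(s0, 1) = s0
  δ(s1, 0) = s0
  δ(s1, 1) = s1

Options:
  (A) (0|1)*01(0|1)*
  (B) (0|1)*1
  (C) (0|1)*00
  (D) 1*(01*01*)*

Check each option against the DFA on short strings; one disagreement eliminates an option:
  (A) (0|1)*01(0|1)*: on ε the DFA stays in s0 and accepts (s0 ∈ Accept), but the regex does not match it → eliminate
  (B) (0|1)*1: on ε the DFA stays in s0 and accepts (s0 ∈ Accept), but the regex does not match it → eliminate
  (C) (0|1)*00: on ε the DFA stays in s0 and accepts (s0 ∈ Accept), but the regex does not match it → eliminate
  (D) 1*(01*01*)*: agrees with the DFA on every string of length ≤ 6
Only (D) is consistent with the DFA.
(D) 1*(01*01*)*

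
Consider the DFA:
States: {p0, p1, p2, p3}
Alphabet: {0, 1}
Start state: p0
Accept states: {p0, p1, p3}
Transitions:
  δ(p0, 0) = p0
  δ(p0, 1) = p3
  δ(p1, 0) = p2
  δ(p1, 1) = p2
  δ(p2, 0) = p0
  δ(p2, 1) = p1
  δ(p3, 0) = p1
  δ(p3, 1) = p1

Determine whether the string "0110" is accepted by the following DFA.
Processing string "0110":
  p0 --0--> p0
  p0 --1--> p3
  p3 --1--> p1
  p1 --0--> p2
Final state: p2
Accept states: {p0, p1, p3}
No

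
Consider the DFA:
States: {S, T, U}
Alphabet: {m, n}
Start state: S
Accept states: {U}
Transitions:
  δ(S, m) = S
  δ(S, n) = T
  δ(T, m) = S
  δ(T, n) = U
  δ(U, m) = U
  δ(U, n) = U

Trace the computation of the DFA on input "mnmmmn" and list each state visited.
read 'm': S → S
  read 'n': S → T
  read 'm': T → S
  read 'm': S → S
  read 'm': S → S
  read 'n': S → T
S -> S -> T -> S -> S -> S -> T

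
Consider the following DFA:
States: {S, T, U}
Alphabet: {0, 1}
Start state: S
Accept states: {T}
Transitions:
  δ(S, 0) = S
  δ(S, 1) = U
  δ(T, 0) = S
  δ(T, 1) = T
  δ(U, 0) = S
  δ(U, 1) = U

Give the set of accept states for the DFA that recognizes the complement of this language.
Complement accept states = All states \ Original accept states
= {S, T, U} \ {T}
{S, U}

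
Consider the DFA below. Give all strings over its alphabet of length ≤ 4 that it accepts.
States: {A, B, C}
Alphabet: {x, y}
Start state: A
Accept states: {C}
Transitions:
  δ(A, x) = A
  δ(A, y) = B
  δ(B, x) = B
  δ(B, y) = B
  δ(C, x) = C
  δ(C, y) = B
None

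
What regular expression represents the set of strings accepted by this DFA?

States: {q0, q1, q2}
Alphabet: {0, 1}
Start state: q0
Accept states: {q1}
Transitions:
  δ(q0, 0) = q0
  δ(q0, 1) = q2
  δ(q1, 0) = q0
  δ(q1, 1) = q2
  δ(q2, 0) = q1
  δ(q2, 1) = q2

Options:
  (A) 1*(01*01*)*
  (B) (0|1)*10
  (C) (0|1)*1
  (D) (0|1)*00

Check each option against the DFA on short strings; one disagreement eliminates an option:
  (A) 1*(01*01*)*: on ε the DFA stays in q0 and rejects (q0 ∉ Accept), but the regex matches it → eliminate
  (B) (0|1)*10: agrees with the DFA on every string of length ≤ 6
  (C) (0|1)*1: on '1' the DFA goes q0 → q2 and rejects (q2 ∉ Accept), but the regex matches it → eliminate
  (D) (0|1)*00: on '00' the DFA goes q0 → q0 → q0 and rejects (q0 ∉ Accept), but the regex matches it → eliminate
Only (B) is consistent with the DFA.
(B) (0|1)*10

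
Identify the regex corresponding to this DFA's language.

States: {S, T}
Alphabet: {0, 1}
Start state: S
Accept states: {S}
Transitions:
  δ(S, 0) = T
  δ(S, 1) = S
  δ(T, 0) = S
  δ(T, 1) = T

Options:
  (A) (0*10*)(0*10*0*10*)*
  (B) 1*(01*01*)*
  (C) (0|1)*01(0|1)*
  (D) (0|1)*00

Check each option against the DFA on short strings; one disagreement eliminates an option:
  (A) (0*10*)(0*10*0*10*)*: on ε the DFA stays in S and accepts (S ∈ Accept), but the regex does not match it → eliminate
  (B) 1*(01*01*)*: agrees with the DFA on every string of length ≤ 6
  (C) (0|1)*01(0|1)*: on ε the DFA stays in S and accepts (S ∈ Accept), but the regex does not match it → eliminate
  (D) (0|1)*00: on ε the DFA stays in S and accepts (S ∈ Accept), but the regex does not match it → eliminate
Only (B) is consistent with the DFA.
(B) 1*(01*01*)*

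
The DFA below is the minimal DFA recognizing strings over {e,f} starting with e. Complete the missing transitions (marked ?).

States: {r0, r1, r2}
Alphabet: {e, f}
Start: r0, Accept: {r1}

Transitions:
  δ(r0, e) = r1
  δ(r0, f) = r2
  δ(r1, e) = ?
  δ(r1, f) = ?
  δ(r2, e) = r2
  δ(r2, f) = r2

From the language and accept set, identify what each state tracks — r0: no input read; r1: started with e; r2: started with f (dead).
Each missing δ(q, a) is the state matching the new tracked value after reading a.
δ(r1, e) = r1; δ(r1, f) = r1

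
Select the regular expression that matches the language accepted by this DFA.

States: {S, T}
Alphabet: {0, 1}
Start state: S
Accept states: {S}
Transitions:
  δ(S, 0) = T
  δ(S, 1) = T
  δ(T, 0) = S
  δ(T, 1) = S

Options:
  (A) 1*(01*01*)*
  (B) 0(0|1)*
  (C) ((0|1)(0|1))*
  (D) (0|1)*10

Check each option against the DFA on short strings; one disagreement eliminates an option:
  (A) 1*(01*01*)*: on '1' the DFA goes S → T and rejects (T ∉ Accept), but the regex matches it → eliminate
  (B) 0(0|1)*: on ε the DFA stays in S and accepts (S ∈ Accept), but the regex does not match it → eliminate
  (C) ((0|1)(0|1))*: agrees with the DFA on every string of length ≤ 6
  (D) (0|1)*10: on ε the DFA stays in S and accepts (S ∈ Accept), but the regex does not match it → eliminate
Only (C) is consistent with the DFA.
(C) ((0|1)(0|1))*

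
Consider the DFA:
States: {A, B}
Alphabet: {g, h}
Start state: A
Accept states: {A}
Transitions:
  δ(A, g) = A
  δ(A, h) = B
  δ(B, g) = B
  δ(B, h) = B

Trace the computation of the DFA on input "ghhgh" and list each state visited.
read 'g': A → A
  read 'h': A → B
  read 'h': B → B
  read 'g': B → B
  read 'h': B → B
A -> A -> B -> B -> B -> B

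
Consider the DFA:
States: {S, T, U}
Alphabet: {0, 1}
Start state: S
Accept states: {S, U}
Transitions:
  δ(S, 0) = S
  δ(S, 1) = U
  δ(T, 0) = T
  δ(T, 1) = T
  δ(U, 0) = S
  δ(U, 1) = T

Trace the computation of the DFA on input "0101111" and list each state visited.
read '0': S → S
  read '1': S → U
  read '0': U → S
  read '1': S → U
  read '1': U → T
  read '1': T → T
  read '1': T → T
S -> S -> U -> S -> U -> T -> T -> T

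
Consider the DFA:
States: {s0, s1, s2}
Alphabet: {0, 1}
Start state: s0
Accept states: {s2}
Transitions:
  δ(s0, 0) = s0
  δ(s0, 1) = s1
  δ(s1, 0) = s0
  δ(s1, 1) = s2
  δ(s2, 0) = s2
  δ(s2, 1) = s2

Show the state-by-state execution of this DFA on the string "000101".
read '0': s0 → s0
  read '0': s0 → s0
  read '0': s0 → s0
  read '1': s0 → s1
  read '0': s1 → s0
  read '1': s0 → s1
s0 -> s0 -> s0 -> s0 -> s1 -> s0 -> s1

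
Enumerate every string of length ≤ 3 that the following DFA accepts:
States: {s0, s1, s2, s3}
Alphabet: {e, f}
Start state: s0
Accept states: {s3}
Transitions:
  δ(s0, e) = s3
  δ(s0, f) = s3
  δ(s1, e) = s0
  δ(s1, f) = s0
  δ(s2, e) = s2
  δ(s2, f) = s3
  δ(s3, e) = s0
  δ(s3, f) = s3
e, f, ef, ff, eee, eef, eff, fee, fef, fff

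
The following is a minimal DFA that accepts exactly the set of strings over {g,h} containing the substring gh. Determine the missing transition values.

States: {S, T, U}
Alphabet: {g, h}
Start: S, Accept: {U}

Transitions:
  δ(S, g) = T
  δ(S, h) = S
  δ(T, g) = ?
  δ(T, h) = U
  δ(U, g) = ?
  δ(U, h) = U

From the language and accept set, identify what each state tracks — S: no g seen yet; T: seen a g, waiting for h; U: substring gh seen.
Each missing δ(q, a) is the state matching the new tracked value after reading a.
δ(T, g) = T; δ(U, g) = U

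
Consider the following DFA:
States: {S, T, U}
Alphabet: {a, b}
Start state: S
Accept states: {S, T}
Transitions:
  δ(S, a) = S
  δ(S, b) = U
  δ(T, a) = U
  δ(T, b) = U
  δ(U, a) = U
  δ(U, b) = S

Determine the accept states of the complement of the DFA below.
Complement accept states = All states \ Original accept states
= {S, T, U} \ {S, T}
{U}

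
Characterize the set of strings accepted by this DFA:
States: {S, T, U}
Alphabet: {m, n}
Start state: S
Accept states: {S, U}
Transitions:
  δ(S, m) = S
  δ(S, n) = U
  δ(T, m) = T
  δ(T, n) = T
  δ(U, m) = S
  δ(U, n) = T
Testing a few strings:
  'n' → accept
  'm' → accept
  'nnnn' → reject
  'mmmm' → accept
State roles: S=last symbol not n (ok); T=saw nn (dead); U=last symbol n (ok)
All strings over {m,n} with no two consecutive n's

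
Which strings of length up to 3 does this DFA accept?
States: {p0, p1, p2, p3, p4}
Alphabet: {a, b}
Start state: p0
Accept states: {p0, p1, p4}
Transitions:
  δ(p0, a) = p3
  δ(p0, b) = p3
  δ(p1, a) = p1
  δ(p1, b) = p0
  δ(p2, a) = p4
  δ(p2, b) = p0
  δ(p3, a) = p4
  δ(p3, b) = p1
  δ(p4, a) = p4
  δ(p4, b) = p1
ε, aa, ab, ba, bb, aaa, aab, aba, abb, baa, bab, bba, bbb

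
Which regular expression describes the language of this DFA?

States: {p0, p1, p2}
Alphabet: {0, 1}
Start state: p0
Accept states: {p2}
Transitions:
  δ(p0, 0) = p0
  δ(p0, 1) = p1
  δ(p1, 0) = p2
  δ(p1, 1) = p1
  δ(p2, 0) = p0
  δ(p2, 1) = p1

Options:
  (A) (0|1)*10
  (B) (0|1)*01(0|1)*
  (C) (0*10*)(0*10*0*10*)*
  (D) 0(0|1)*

Check each option against the DFA on short strings; one disagreement eliminates an option:
  (A) (0|1)*10: agrees with the DFA on every string of length ≤ 6
  (B) (0|1)*01(0|1)*: on '01' the DFA goes p0 → p0 → p1 and rejects (p1 ∉ Accept), but the regex matches it → eliminate
  (C) (0*10*)(0*10*0*10*)*: on '1' the DFA goes p0 → p1 and rejects (p1 ∉ Accept), but the regex matches it → eliminate
  (D) 0(0|1)*: on '0' the DFA goes p0 → p0 and rejects (p0 ∉ Accept), but the regex matches it → eliminate
Only (A) is consistent with the DFA.
(A) (0|1)*10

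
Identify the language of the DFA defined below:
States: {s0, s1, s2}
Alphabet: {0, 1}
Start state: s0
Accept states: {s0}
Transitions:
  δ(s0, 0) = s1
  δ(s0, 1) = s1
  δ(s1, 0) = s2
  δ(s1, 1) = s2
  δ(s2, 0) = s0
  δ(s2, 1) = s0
Testing a few strings:
  '011' → accept
  '11' → reject
  '001' → accept
  '0111' → reject
State roles: s0=length ≡ 0 (mod 3); s1=length ≡ 1 (mod 3); s2=length ≡ 2 (mod 3)
All binary strings whose length is a multiple of 3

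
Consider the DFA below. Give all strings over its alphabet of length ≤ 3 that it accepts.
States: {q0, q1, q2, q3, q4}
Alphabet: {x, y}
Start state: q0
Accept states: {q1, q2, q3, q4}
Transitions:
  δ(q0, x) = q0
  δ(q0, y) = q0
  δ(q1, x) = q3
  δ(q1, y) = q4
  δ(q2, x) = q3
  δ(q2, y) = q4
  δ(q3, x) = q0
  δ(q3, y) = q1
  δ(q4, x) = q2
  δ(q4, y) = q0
None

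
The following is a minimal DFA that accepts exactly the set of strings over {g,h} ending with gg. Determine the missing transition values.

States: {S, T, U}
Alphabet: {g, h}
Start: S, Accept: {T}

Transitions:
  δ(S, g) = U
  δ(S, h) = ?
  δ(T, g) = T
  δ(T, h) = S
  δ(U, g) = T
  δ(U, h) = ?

From the language and accept set, identify what each state tracks — S: last symbol not g; T: two trailing g's; U: one trailing g.
Each missing δ(q, a) is the state matching the new tracked value after reading a.
δ(S, h) = S; δ(U, h) = S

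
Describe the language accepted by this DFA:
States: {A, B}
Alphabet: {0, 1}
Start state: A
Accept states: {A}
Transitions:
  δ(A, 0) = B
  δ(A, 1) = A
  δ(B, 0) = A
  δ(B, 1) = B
Testing a few strings:
  '10' → reject
  '000' → reject
  '01' → reject
  '1' → accept
State roles: A=even number of 0's so far; B=odd number of 0's so far
All binary strings with an even number of 0's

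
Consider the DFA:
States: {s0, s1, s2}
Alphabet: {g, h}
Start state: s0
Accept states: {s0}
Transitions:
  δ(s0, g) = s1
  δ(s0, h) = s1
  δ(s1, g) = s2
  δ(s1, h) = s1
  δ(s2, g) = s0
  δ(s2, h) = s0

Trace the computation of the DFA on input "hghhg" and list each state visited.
read 'h': s0 → s1
  read 'g': s1 → s2
  read 'h': s2 → s0
  read 'h': s0 → s1
  read 'g': s1 → s2
s0 -> s1 -> s2 -> s0 -> s1 -> s2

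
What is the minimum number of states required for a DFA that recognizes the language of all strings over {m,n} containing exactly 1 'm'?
By Myhill–Nerode, count the distinguishable equivalence classes: 3 classes — having seen 0, 1, or >1 copies of 'm'; the count-1 class is the only accepting one and >1 is dead.
3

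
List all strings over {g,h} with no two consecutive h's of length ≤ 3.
ε, g, h, gg, gh, hg, ggg, ggh, ghg, hgg, hgh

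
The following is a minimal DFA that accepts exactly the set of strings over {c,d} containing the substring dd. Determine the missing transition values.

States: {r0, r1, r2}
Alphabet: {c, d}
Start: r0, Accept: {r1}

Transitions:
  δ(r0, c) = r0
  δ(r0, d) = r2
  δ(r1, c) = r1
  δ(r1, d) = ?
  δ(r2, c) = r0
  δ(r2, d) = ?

From the language and accept set, identify what each state tracks — r0: no progress toward dd; r1: substring dd seen; r2: one trailing d.
Each missing δ(q, a) is the state matching the new tracked value after reading a.
δ(r1, d) = r1; δ(r2, d) = r1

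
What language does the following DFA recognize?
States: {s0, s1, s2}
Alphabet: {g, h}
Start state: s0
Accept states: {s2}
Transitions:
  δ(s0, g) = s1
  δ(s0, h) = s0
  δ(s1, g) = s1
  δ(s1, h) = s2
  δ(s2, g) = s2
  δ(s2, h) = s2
Testing a few strings:
  'h' → reject
  'gh' → accept
  'hgg' → reject
  'g' → reject
State roles: s0=no g seen yet; s1=seen a g, waiting for h; s2=substring gh seen
All strings over {g,h} containing the substring gh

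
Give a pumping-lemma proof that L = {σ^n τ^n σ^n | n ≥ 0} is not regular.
Assume L is regular with pumping length p. Idea: pumping the first σ-block unbalances it against the other two.
Choose s = σ^p τ^p σ^p ∈ L (|s| = 3p ≥ p). By the pumping lemma, s = xyz with |xy| ≤ p, |y| > 0, so y = σ^k with k ≥ 1, inside the first σ-block. Then xy²z = σ^(p+k) τ^p σ^p. The first block has length p+k ≠ p, so the three block lengths are no longer equal and xy²z ∉ L.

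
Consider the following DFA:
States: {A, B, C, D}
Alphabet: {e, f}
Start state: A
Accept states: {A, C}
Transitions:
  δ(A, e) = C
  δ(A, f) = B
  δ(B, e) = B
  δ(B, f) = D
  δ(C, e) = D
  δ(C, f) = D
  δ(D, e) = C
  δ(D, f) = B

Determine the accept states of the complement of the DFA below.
Complement accept states = All states \ Original accept states
= {A, B, C, D} \ {A, C}
{B, D}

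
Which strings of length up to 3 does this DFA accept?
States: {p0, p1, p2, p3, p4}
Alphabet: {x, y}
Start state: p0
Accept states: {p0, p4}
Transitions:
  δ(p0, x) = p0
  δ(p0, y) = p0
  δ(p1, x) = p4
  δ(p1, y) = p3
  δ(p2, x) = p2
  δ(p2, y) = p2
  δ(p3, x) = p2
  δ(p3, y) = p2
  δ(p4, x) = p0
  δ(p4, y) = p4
ε, x, y, xx, xy, yx, yy, xxx, xxy, xyx, xyy, yxx, yxy, yyx, yyy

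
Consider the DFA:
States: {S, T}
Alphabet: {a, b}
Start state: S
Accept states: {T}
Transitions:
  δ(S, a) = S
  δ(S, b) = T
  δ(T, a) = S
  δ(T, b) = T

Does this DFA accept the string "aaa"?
Processing string "aaa":
  S --a--> S
  S --a--> S
  S --a--> S
Final state: S
Accept states: {T}
No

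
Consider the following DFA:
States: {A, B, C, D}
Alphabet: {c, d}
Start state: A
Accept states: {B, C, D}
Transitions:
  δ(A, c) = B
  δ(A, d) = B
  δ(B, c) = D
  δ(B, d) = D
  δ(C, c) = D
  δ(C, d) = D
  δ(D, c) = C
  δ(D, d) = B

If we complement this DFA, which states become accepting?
Complement accept states = All states \ Original accept states
= {A, B, C, D} \ {B, C, D}
{A}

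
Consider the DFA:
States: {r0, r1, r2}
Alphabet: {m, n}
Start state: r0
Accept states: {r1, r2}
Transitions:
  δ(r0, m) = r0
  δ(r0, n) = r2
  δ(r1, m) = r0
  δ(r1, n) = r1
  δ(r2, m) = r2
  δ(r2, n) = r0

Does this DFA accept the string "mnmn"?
Processing string "mnmn":
  r0 --m--> r0
  r0 --n--> r2
  r2 --m--> r2
  r2 --n--> r0
Final state: r0
Accept states: {r1, r2}
No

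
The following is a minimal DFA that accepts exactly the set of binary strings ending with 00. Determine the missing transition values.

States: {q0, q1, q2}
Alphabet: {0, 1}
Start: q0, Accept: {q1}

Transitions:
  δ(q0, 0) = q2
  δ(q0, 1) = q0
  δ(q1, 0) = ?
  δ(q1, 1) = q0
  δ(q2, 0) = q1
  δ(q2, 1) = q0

From the language and accept set, identify what each state tracks — q0: last symbol not 0; q1: two trailing 0's; q2: one trailing 0.
Each missing δ(q, a) is the state matching the new tracked value after reading a.
δ(q1, 0) = q1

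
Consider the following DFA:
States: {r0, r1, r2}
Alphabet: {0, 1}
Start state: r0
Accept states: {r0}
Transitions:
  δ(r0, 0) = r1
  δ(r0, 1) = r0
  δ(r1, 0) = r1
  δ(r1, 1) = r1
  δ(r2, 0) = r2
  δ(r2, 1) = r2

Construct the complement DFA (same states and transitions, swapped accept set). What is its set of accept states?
Complement accept states = All states \ Original accept states
= {r0, r1, r2} \ {r0}
{r1, r2}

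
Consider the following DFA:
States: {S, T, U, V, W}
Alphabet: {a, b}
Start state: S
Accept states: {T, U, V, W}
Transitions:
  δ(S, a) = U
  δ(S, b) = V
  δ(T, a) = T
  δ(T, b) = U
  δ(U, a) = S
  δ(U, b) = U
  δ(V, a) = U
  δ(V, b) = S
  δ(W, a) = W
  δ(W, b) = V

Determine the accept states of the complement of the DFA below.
Complement accept states = All states \ Original accept states
= {S, T, U, V, W} \ {T, U, V, W}
{S}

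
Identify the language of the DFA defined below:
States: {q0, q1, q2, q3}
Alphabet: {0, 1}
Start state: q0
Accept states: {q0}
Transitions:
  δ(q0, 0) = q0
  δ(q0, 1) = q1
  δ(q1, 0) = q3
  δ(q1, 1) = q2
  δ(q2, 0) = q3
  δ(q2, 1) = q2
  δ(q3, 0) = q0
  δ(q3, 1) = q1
Testing a few strings:
  '0' → accept
  '11' → reject
  '01' → reject
  '00' → accept
State roles: q0=value ≡ 0 (mod 4); q1=value ≡ 1 (mod 4); q2=value ≡ 3 (mod 4); q3=value ≡ 2 (mod 4)
All binary strings representing a multiple of 4 (read in base 2; leading zeros allowed and ε counts as 0)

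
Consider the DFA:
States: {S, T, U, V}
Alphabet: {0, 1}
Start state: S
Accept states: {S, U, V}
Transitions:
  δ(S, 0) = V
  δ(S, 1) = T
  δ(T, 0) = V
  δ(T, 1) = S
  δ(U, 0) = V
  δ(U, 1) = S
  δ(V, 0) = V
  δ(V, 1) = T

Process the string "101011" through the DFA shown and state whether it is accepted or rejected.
Processing string "101011":
  S --1--> T
  T --0--> V
  V --1--> T
  T --0--> V
  V --1--> T
  T --1--> S
Final state: S
Accept states: {S, U, V}
Yes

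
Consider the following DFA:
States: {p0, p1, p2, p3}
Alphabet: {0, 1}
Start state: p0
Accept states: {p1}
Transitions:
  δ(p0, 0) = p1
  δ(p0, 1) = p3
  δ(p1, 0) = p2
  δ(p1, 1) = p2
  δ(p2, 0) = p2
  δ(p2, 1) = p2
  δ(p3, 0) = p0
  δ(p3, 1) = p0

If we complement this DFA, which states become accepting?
Complement accept states = All states \ Original accept states
= {p0, p1, p2, p3} \ {p1}
{p0, p2, p3}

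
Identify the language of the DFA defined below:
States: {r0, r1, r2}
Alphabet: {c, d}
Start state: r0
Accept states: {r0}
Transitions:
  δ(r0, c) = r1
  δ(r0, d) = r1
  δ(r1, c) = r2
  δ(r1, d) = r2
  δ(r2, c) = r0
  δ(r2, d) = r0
Testing a few strings:
  'cd' → reject
  'ccd' → accept
  'c' → reject
  'ccdc' → reject
State roles: r0=length ≡ 0 (mod 3); r1=length ≡ 1 (mod 3); r2=length ≡ 2 (mod 3)
All strings over {c,d} whose length is a multiple of 3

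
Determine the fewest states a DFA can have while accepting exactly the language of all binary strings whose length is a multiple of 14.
By Myhill–Nerode, count the distinguishable equivalence classes: 14 classes — one per residue of the length mod 14; class i is distinguished from class j by any string of length (14 − i) mod 14.
14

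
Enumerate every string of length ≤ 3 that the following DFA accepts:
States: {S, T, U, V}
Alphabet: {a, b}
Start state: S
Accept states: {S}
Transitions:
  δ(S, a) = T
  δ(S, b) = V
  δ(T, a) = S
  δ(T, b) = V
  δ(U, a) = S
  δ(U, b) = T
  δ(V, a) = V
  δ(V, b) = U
ε, aa, bba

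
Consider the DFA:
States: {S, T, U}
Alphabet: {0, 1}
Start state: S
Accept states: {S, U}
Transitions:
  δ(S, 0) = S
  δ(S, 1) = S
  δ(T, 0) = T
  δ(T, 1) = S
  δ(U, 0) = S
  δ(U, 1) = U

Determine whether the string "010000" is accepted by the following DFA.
Processing string "010000":
  S --0--> S
  S --1--> S
  S --0--> S
  S --0--> S
  S --0--> S
  S --0--> S
Final state: S
Accept states: {S, U}
Yes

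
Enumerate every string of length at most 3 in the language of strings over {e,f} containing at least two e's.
ee, eee, eef, efe, fee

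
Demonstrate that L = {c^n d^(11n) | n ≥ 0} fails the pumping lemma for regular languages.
Assume L is regular with pumping length p. Idea: pumping the c-block breaks the 1:11 ratio.
Choose s = c^p d^(11p) (length 12p ≥ p). By the pumping lemma, s = xyz with |xy| ≤ p, |y| > 0, so y = c^k with k ≥ 1. Then xy²z = c^(p+k) d^(11p). For this to be in L we would need 11p = 11(p+k), i.e. 11k = 0, contradicting k ≥ 1. So xy²z ∉ L.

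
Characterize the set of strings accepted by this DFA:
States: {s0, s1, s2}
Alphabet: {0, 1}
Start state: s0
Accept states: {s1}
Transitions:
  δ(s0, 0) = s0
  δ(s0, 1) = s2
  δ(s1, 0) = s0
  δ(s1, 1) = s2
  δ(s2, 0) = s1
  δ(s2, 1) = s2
Testing a few strings:
  '0110' → accept
  '011' → reject
  '1110' → accept
  '0011' → reject
State roles: s0=no suffix match; s1=suffix is 10; s2=one trailing 1
All binary strings ending with 10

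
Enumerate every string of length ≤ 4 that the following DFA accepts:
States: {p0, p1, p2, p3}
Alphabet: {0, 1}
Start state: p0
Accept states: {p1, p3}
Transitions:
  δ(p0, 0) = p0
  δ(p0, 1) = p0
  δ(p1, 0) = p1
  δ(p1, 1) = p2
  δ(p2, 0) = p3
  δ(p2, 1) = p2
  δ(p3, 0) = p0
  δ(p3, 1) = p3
None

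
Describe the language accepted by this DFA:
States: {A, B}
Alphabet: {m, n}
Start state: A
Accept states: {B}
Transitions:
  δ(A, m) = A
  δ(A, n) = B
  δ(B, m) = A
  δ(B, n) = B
Testing a few strings:
  'mmn' → accept
  'mm' → reject
  'nmn' → accept
  'mnm' → reject
State roles: A=last symbol not n; B=last symbol is n
All strings over {m,n} ending with n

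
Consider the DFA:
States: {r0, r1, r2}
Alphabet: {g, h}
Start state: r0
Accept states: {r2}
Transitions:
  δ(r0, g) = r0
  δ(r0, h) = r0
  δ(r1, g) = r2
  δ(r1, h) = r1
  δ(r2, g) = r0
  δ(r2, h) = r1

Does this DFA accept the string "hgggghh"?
Processing string "hgggghh":
  r0 --h--> r0
  r0 --g--> r0
  r0 --g--> r0
  r0 --g--> r0
  r0 --g--> r0
  r0 --h--> r0
  r0 --h--> r0
Final state: r0
Accept states: {r2}
No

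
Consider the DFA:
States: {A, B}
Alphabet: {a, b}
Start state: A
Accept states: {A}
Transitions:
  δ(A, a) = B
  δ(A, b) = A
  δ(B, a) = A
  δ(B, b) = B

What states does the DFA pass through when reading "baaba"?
read 'b': A → A
  read 'a': A → B
  read 'a': B → A
  read 'b': A → A
  read 'a': A → B
A -> A -> B -> A -> A -> B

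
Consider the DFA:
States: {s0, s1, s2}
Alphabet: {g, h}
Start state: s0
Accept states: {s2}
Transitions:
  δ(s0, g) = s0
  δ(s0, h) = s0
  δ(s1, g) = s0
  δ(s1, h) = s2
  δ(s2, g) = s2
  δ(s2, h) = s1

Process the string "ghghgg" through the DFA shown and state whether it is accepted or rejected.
Processing string "ghghgg":
  s0 --g--> s0
  s0 --h--> s0
  s0 --g--> s0
  s0 --h--> s0
  s0 --g--> s0
  s0 --g--> s0
Final state: s0
Accept states: {s2}
No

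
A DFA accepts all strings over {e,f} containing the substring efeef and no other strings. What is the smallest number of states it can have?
By Myhill–Nerode, count the distinguishable equivalence classes: 6 classes — one per longest suffix of the input that is a prefix of 'efeef' (lengths 0 through 4), plus an absorbing 'already seen efeef' class.
6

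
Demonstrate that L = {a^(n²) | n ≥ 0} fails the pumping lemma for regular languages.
Assume L is regular with pumping length p. Idea: pumping adds a fixed amount, but gaps between consecutive squares grow.
Choose s = a^(p²) (length p² ≥ p). By the pumping lemma, s = xyz with |xy| ≤ p, |y| > 0, so |y| = k with 1 ≤ k ≤ p. Then |xy²z| = p²+k. Since p² < p²+k ≤ p²+p < (p+1)², the length p²+k lies strictly between consecutive squares, so it is not a perfect square and xy²z ∉ L.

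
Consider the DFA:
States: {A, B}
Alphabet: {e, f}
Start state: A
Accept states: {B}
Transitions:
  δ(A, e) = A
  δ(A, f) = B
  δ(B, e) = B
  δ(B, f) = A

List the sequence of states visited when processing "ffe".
read 'f': A → B
  read 'f': B → A
  read 'e': A → A
A -> B -> A -> A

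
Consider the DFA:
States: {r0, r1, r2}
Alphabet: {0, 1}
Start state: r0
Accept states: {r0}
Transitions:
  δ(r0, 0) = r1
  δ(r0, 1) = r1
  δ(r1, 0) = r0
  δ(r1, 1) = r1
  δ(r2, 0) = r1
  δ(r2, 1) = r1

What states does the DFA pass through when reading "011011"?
read '0': r0 → r1
  read '1': r1 → r1
  read '1': r1 → r1
  read '0': r1 → r0
  read '1': r0 → r1
  read '1': r1 → r1
r0 -> r1 -> r1 -> r1 -> r0 -> r1 -> r1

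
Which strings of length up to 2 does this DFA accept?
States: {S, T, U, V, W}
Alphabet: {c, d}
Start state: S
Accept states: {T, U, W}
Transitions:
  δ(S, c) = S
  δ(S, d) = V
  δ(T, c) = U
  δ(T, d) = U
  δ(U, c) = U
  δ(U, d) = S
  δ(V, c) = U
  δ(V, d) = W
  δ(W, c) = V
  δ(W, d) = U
dc, dd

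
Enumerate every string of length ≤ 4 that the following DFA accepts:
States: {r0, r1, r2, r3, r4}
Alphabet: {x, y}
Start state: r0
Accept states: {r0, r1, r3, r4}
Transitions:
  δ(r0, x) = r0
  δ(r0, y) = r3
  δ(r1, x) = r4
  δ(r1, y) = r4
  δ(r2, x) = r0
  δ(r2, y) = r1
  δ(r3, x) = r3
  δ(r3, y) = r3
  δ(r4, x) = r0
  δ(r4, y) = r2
ε, x, y, xx, xy, yx, yy, xxx, xxy, xyx, xyy, yxx, yxy, yyx, yyy, xxxx, xxxy, xxyx, xxyy, xyxx, xyxy, xyyx, xyyy, yxxx, yxxy, yxyx, yxyy, yyxx, yyxy, yyyx, yyyy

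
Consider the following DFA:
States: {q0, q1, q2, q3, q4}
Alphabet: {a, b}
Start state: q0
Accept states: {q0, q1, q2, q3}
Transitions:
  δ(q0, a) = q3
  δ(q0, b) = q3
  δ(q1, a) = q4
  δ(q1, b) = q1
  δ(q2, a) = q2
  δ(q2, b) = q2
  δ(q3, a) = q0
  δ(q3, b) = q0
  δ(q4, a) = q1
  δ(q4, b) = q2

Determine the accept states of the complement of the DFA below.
Complement accept states = All states \ Original accept states
= {q0, q1, q2, q3, q4} \ {q0, q1, q2, q3}
{q4}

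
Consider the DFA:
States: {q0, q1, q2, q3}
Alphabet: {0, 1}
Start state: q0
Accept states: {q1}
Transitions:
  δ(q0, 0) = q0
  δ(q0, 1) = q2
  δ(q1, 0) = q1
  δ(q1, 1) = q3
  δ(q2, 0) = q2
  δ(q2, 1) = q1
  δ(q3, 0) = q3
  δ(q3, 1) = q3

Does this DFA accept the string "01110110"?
Processing string "01110110":
  q0 --0--> q0
  q0 --1--> q2
  q2 --1--> q1
  q1 --1--> q3
  q3 --0--> q3
  q3 --1--> q3
  q3 --1--> q3
  q3 --0--> q3
Final state: q3
Accept states: {q1}
No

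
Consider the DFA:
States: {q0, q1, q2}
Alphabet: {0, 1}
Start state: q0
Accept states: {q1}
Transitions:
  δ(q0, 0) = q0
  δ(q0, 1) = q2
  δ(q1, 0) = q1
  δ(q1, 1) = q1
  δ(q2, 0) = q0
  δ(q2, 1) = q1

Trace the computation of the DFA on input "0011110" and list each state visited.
read '0': q0 → q0
  read '0': q0 → q0
  read '1': q0 → q2
  read '1': q2 → q1
  read '1': q1 → q1
  read '1': q1 → q1
  read '0': q1 → q1
q0 -> q0 -> q0 -> q2 -> q1 -> q1 -> q1 -> q1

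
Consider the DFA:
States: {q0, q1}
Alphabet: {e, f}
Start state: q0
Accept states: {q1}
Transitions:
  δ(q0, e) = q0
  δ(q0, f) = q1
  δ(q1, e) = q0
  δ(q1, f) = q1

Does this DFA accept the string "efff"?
Processing string "efff":
  q0 --e--> q0
  q0 --f--> q1
  q1 --f--> q1
  q1 --f--> q1
Final state: q1
Accept states: {q1}
Yes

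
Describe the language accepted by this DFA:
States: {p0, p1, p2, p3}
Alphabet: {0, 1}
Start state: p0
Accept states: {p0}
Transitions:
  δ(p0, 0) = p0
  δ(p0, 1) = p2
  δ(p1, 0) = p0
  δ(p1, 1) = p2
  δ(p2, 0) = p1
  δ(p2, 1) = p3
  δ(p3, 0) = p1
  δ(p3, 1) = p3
Testing a few strings:
  '000' → accept
  '00' → accept
  '0' → accept
  '11' → reject
State roles: p0=value ≡ 0 (mod 4); p1=value ≡ 2 (mod 4); p2=value ≡ 1 (mod 4); p3=value ≡ 3 (mod 4)
All binary strings representing a multiple of 4 (read in base 2; leading zeros allowed and ε counts as 0)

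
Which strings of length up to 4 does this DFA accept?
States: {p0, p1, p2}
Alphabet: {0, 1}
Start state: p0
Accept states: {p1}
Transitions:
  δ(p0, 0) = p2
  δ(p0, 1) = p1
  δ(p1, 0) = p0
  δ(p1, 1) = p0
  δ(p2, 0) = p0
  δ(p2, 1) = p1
1, 01, 001, 101, 111, 0001, 0101, 0111, 1001, 1101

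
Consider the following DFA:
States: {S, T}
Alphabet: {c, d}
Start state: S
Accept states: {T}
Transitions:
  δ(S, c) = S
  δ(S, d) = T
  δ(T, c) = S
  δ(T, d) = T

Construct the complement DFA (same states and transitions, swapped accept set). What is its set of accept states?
Complement accept states = All states \ Original accept states
= {S, T} \ {T}
{S}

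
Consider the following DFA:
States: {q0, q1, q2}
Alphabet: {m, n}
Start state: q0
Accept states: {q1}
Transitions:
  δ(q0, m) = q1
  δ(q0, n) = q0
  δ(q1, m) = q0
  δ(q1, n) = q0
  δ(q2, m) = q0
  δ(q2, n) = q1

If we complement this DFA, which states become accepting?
Complement accept states = All states \ Original accept states
= {q0, q1, q2} \ {q1}
{q0, q2}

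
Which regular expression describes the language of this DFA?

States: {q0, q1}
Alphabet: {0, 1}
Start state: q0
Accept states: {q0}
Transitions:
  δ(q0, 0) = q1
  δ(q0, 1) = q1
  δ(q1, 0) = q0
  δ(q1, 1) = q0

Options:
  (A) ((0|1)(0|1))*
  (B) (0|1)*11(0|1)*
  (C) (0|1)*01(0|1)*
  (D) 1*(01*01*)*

Check each option against the DFA on short strings; one disagreement eliminates an option:
  (A) ((0|1)(0|1))*: agrees with the DFA on every string of length ≤ 6
  (B) (0|1)*11(0|1)*: on ε the DFA stays in q0 and accepts (q0 ∈ Accept), but the regex does not match it → eliminate
  (C) (0|1)*01(0|1)*: on ε the DFA stays in q0 and accepts (q0 ∈ Accept), but the regex does not match it → eliminate
  (D) 1*(01*01*)*: on '1' the DFA goes q0 → q1 and rejects (q1 ∉ Accept), but the regex matches it → eliminate
Only (A) is consistent with the DFA.
(A) ((0|1)(0|1))*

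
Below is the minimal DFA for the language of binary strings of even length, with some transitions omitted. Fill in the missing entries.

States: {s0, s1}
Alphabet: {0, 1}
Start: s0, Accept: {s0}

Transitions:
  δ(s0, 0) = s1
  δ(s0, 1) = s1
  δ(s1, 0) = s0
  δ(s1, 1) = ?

From the language and accept set, identify what each state tracks — s0: even length so far; s1: odd length so far.
Each missing δ(q, a) is the state matching the new tracked value after reading a.
δ(s1, 1) = s0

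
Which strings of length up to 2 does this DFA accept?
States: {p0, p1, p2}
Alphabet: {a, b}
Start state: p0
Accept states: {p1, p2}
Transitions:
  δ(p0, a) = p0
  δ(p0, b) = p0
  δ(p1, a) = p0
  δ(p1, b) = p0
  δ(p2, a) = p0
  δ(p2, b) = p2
None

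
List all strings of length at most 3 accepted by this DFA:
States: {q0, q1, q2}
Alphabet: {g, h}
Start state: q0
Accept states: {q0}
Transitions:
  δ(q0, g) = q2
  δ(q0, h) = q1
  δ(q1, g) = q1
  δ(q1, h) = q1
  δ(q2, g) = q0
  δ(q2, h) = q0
ε, gg, gh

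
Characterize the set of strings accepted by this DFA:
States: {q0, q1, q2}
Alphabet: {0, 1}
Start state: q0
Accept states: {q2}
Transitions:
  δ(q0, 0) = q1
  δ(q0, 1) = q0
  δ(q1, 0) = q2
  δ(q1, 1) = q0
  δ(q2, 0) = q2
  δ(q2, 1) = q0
Testing a few strings:
  '0101' → reject
  '1' → reject
  '11' → reject
  '101' → reject
State roles: q0=last symbol not 0; q1=one trailing 0; q2=two trailing 0's
All binary strings ending with 00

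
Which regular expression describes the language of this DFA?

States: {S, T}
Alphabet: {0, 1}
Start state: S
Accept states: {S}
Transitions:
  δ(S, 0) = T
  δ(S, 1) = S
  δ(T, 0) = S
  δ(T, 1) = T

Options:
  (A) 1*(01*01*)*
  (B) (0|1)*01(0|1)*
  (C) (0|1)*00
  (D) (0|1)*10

Check each option against the DFA on short strings; one disagreement eliminates an option:
  (A) 1*(01*01*)*: agrees with the DFA on every string of length ≤ 6
  (B) (0|1)*01(0|1)*: on ε the DFA stays in S and accepts (S ∈ Accept), but the regex does not match it → eliminate
  (C) (0|1)*00: on ε the DFA stays in S and accepts (S ∈ Accept), but the regex does not match it → eliminate
  (D) (0|1)*10: on ε the DFA stays in S and accepts (S ∈ Accept), but the regex does not match it → eliminate
Only (A) is consistent with the DFA.
(A) 1*(01*01*)*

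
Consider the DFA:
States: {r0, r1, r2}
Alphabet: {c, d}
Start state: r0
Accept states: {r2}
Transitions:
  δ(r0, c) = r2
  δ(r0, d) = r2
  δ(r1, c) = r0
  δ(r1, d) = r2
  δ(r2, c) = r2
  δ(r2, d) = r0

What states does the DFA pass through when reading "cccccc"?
read 'c': r0 → r2
  read 'c': r2 → r2
  read 'c': r2 → r2
  read 'c': r2 → r2
  read 'c': r2 → r2
  read 'c': r2 → r2
r0 -> r2 -> r2 -> r2 -> r2 -> r2 -> r2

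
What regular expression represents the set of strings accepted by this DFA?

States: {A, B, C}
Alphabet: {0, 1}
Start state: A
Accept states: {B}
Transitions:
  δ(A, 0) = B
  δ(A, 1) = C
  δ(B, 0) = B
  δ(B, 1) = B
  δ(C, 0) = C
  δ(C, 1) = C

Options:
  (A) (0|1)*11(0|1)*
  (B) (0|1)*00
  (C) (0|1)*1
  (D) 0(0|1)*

Check each option against the DFA on short strings; one disagreement eliminates an option:
  (A) (0|1)*11(0|1)*: on '0' the DFA goes A → B and accepts (B ∈ Accept), but the regex does not match it → eliminate
  (B) (0|1)*00: on '0' the DFA goes A → B and accepts (B ∈ Accept), but the regex does not match it → eliminate
  (C) (0|1)*1: on '0' the DFA goes A → B and accepts (B ∈ Accept), but the regex does not match it → eliminate
  (D) 0(0|1)*: agrees with the DFA on every string of length ≤ 6
Only (D) is consistent with the DFA.
(D) 0(0|1)*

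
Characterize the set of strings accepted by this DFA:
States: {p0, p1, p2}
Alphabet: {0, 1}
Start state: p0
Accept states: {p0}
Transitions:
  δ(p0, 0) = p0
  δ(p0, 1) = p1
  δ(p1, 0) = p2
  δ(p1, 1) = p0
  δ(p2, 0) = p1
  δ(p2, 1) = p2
Testing a few strings:
  '0' → accept
  '101' → reject
  '01' → reject
  '0101' → reject
State roles: p0=value ≡ 0 (mod 3); p1=value ≡ 1 (mod 3); p2=value ≡ 2 (mod 3)
All binary strings representing a multiple of 3 (read in base 2; leading zeros allowed and ε counts as 0)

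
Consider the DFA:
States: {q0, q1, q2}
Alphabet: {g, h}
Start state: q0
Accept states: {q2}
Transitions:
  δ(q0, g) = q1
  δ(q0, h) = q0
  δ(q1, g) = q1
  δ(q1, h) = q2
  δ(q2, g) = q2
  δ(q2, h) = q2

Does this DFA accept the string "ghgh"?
Processing string "ghgh":
  q0 --g--> q1
  q1 --h--> q2
  q2 --g--> q2
  q2 --h--> q2
Final state: q2
Accept states: {q2}
Yes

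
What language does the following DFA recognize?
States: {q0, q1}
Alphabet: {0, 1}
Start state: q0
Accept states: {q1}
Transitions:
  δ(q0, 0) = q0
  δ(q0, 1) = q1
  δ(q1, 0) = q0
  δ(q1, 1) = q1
Testing a few strings:
  '0' → reject
  '000' → reject
  '10' → reject
  '1' → accept
State roles: q0=last symbol not 1; q1=last symbol is 1
All binary strings ending with 1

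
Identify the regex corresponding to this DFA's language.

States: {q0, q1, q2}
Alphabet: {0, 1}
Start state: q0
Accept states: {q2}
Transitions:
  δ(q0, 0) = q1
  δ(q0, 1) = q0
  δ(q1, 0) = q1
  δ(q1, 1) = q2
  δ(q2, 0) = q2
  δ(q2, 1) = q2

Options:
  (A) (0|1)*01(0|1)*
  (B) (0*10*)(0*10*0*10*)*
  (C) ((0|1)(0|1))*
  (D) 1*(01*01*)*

Check each option against the DFA on short strings; one disagreement eliminates an option:
  (A) (0|1)*01(0|1)*: agrees with the DFA on every string of length ≤ 6
  (B) (0*10*)(0*10*0*10*)*: on '1' the DFA goes q0 → q0 and rejects (q0 ∉ Accept), but the regex matches it → eliminate
  (C) ((0|1)(0|1))*: on ε the DFA stays in q0 and rejects (q0 ∉ Accept), but the regex matches it → eliminate
  (D) 1*(01*01*)*: on ε the DFA stays in q0 and rejects (q0 ∉ Accept), but the regex matches it → eliminate
Only (A) is consistent with the DFA.
(A) (0|1)*01(0|1)*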